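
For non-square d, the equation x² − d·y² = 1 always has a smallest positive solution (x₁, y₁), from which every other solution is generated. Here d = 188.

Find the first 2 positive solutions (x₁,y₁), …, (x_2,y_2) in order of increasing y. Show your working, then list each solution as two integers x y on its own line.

√188 → a₀=13, period (1,2,2,6,2,2,1,26); ℓ=8 even so k=7
k=0  a_k=13  p_k/q_k = 13/1
k=1  a_k=1  p_k/q_k = 14/1
k=2  a_k=2  p_k/q_k = 41/3
…
k=6  a_k=2  p_k/q_k = 3277/239
k=7  a_k=1  p_k/q_k = 4607/336
→ (4607, 336).  Check: 4607²=21224449, 188·336²=21224448, difference 1.
n=2: (4607,336)∘(4607,336) = (4607·4607+188·336·336, 4607·336+336·4607) = (42448897,3095904)

4607 336
42448897 3095904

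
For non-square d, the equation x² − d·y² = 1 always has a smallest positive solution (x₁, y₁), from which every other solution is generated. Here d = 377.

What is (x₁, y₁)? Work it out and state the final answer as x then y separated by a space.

[19; 2,2,2,38] for √377; ℓ=4 ⇒ convergent index 3
a_0=19:  p_0=19·1+0=19,  q_0=19·0+1=1
…
a_2=2:  p_2=2·39+19=97,  q_2=2·2+1=5
a_3=2:  p_3=2·97+39=233,  q_3=2·5+2=12
fundamental: x₁=233, y₁=12  (since 54289 − 377·144 = 1)

233 12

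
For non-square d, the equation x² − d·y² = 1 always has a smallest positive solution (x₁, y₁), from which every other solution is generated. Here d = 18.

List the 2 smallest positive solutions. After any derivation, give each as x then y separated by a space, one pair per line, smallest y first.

17 4
577 136

d=18: √d = [4; 4,8] (ℓ=2, even), read p_1/q_1
k=0  a_k=4  p_k/q_k = 4/1
k=1  a_k=4  p_k/q_k = 17/4
(x₁, y₁) = (17, 4);  17² − 18·4² = 1 ✓
k=2:  x_2 = 17·17+18·4·4 = 577,  y_2 = 17·4+4·17 = 136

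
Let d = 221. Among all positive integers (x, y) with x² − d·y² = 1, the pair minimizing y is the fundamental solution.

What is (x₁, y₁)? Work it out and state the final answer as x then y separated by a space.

√221 → a₀=14, period (1,6,2,6,1,28); ℓ=6 even so k=5
a_0=14:  p_0=14·1+0=14,  q_0=14·0+1=1
a_1=1:  p_1=1·14+1=15,  q_1=1·1+0=1
a_2=6:  p_2=6·15+14=104,  q_2=6·1+1=7
a_3=2:  p_3=2·104+15=223,  q_3=2·7+1=15
a_4=6:  p_4=6·223+104=1442,  q_4=6·15+7=97
a_5=1:  p_5=1·1442+223=1665,  q_5=1·97+15=112
(x₁, y₁) = (1665, 112);  1665² − 221·112² = 1 ✓

1665 112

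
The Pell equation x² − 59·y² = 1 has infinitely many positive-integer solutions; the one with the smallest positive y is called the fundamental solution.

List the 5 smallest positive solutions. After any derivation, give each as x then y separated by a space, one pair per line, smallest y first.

530 69
561799 73140
595506410 77528331
631236232801 82179957720
669109811262650 87110677654869

√59 → a₀=7, period (1,2,7,2,1,14); ℓ=6 even so k=5
a_0=7:  p_0=7·1+0=7,  q_0=7·0+1=1
a_1=1:  p_1=1·7+1=8,  q_1=1·1+0=1
…
a_4=2:  p_4=2·169+23=361,  q_4=2·22+3=47
a_5=1:  p_5=1·361+169=530,  q_5=1·47+22=69
→ (530, 69).  Check: 530²=280900, 59·69²=280899, difference 1.
n=2: (530,69)∘(530,69) = (530·530+59·69·69, 530·69+69·530) = (561799,73140)
n=3: (561799,73140)∘(530,69) = (530·561799+59·69·73140, 530·73140+69·561799) = (595506410,77528331)
n=4: (595506410,77528331)∘(530,69) = (530·595506410+59·69·77528331, 530·77528331+69·595506410) = (631236232801,82179957720)
n=5: (631236232801,82179957720)∘(530,69) = (530·631236232801+59·69·82179957720, 530·82179957720+69·631236232801) = (669109811262650,87110677654869)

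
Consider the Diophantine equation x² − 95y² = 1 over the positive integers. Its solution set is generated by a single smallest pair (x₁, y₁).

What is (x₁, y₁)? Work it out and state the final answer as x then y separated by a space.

39 4

√95 = [9; 1,2,1,18, …], period ℓ=4 (even) → k=3
k=0  a_k=9  p_k/q_k = 9/1
k=1  a_k=1  p_k/q_k = 10/1
k=2  a_k=2  p_k/q_k = 29/3
k=3  a_k=1  p_k/q_k = 39/4
(x₁, y₁) = (39, 4);  39² − 95·4² = 1 ✓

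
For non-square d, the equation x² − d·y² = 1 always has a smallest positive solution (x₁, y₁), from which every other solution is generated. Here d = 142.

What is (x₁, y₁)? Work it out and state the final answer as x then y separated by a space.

143 12

[11; 1,10,1,22] for √142; ℓ=4 ⇒ convergent index 3
a_0=11:  p_0=11·1+0=11,  q_0=11·0+1=1
…
a_2=10:  p_2=10·12+11=131,  q_2=10·1+1=11
a_3=1:  p_3=1·131+12=143,  q_3=1·11+1=12
fundamental: x₁=143, y₁=12  (since 20449 − 142·144 = 1)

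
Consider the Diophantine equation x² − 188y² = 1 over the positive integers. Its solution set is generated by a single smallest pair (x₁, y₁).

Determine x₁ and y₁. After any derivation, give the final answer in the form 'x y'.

[13; 1,2,2,6,2,2,1,26] for √188; ℓ=8 ⇒ convergent index 7
k=0  a_k=13  p_k/q_k = 13/1
k=1  a_k=1  p_k/q_k = 14/1
k=2  a_k=2  p_k/q_k = 41/3
k=3  a_k=2  p_k/q_k = 96/7
k=4  a_k=6  p_k/q_k = 617/45
…
k=6  a_k=2  p_k/q_k = 3277/239
k=7  a_k=1  p_k/q_k = 4607/336
→ (4607, 336).  Check: 4607²=21224449, 188·336²=21224448, difference 1.

4607 336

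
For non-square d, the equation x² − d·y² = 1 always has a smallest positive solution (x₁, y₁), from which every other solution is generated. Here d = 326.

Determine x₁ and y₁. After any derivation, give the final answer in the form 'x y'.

325 18

d=326: √d = [18; 18,36] (ℓ=2, even), read p_1/q_1
step 0: (18, 1)  from 18·(1,0) + (0,1)
step 1: (325, 18)  from 18·(18,1) + (1,0)
fundamental: x₁=325, y₁=18  (since 105625 − 326·324 = 1)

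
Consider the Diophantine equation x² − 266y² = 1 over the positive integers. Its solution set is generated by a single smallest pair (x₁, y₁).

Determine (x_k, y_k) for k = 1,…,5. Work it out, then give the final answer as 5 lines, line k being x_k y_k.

d=266: √d = [16; 3,4,3,32] (ℓ=4, even), read p_3/q_3
a_0=16:  p_0=16·1+0=16,  q_0=16·0+1=1
…
a_2=4:  p_2=4·49+16=212,  q_2=4·3+1=13
a_3=3:  p_3=3·212+49=685,  q_3=3·13+3=42
fundamental: x₁=685, y₁=42  (since 469225 − 266·1764 = 1)
(x_2, y_2) = (685·685 + 266·42·42, 685·42 + 42·685) = (938449, 57540)
(x_3, y_3) = (685·938449 + 266·42·57540, 685·57540 + 42·938449) = (1285674445, 78829758)
(x_4, y_4) = (685·1285674445 + 266·42·78829758, 685·78829758 + 42·1285674445) = (1761373051201, 107996710920)
(x_5, y_5) = (685·1761373051201 + 266·42·107996710920, 685·107996710920 + 42·1761373051201) = (2413079794470925, 147955415130642)

685 42
938449 57540
1285674445 78829758
1761373051201 107996710920
2413079794470925 147955415130642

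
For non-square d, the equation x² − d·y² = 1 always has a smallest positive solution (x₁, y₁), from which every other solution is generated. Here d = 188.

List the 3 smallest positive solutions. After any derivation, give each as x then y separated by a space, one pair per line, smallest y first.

4607 336
42448897 3095904
391124132351 28525659120

d=188: √d = [13; 1,2,2,6,2,2,1,26] (ℓ=8, even), read p_7/q_7
k=0  a_k=13  p_k/q_k = 13/1
…
k=2  a_k=2  p_k/q_k = 41/3
…
k=5  a_k=2  p_k/q_k = 1330/97
k=6  a_k=2  p_k/q_k = 3277/239
k=7  a_k=1  p_k/q_k = 4607/336
fundamental: x₁=4607, y₁=336  (since 21224449 − 188·112896 = 1)
k=2:  x_2 = 4607·4607+188·336·336 = 42448897,  y_2 = 4607·336+336·4607 = 3095904
k=3:  x_3 = 4607·42448897+188·336·3095904 = 391124132351,  y_3 = 4607·3095904+336·42448897 = 28525659120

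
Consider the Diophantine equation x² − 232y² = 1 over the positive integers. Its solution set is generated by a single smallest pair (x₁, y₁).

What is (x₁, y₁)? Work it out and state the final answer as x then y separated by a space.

√232 = [15; 4,3,7,3,4,30, …], period ℓ=6 (even) → k=5
i=0: a=15 ⇒ p=15, q=1
i=1: a=4 ⇒ p=61, q=4
i=2: a=3 ⇒ p=198, q=13
…
i=4: a=3 ⇒ p=4539, q=298
i=5: a=4 ⇒ p=19603, q=1287
→ (19603, 1287).  Check: 19603²=384277609, 232·1287²=384277608, difference 1.

19603 1287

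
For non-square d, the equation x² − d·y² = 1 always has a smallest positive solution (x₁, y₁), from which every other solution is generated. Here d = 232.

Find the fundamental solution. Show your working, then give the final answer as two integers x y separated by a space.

19603 1287

d=232: √d = [15; 4,3,7,3,4,30] (ℓ=6, even), read p_5/q_5
step 0: (15, 1)  from 15·(1,0) + (0,1)
step 1: (61, 4)  from 4·(15,1) + (1,0)
step 2: (198, 13)  from 3·(61,4) + (15,1)
step 3: (1447, 95)  from 7·(198,13) + (61,4)
step 4: (4539, 298)  from 3·(1447,95) + (198,13)
step 5: (19603, 1287)  from 4·(4539,298) + (1447,95)
→ (19603, 1287).  Check: 19603²=384277609, 232·1287²=384277608, difference 1.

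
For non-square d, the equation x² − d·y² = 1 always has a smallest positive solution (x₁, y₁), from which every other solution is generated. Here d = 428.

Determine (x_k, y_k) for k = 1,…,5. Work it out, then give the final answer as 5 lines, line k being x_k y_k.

1850887 89466
6851565373537 331182912684
25362946559057703751 1225964295417811950
93887896135702420679780737 4538242753705644230486616
347551772829818329662915600223687 16799549031354731501369944644834

[20; 1,2,4,1,5,10,5,1,4,2,1,40] for √428; ℓ=12 ⇒ convergent index 11
step 0: (20, 1)  from 20·(1,0) + (0,1)
…
step 4: (331, 16)  from 1·(269,13) + (62,3)
…
step 6: (19571, 946)  from 10·(1924,93) + (331,16)
step 7: (99779, 4823)  from 5·(19571,946) + (1924,93)
…
step 9: (577179, 27899)  from 4·(119350,5769) + (99779,4823)
step 10: (1273708, 61567)  from 2·(577179,27899) + (119350,5769)
step 11: (1850887, 89466)  from 1·(1273708,61567) + (577179,27899)
fundamental: x₁=1850887, y₁=89466  (since 3425782686769 − 428·8004165156 = 1)
(1850887+89466√428)^2 = 6851565373537 + 331182912684√428
(1850887+89466√428)^3 = 25362946559057703751 + 1225964295417811950√428
(1850887+89466√428)^4 = 93887896135702420679780737 + 4538242753705644230486616√428
(1850887+89466√428)^5 = 347551772829818329662915600223687 + 16799549031354731501369944644834√428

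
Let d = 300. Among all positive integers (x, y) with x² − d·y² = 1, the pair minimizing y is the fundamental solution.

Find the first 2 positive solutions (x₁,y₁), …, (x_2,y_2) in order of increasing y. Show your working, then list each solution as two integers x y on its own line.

1351 78
3650401 210756

d=300: √d = [17; 3,8,3,34] (ℓ=4, even), read p_3/q_3
k=0  a_k=17  p_k/q_k = 17/1
…
k=2  a_k=8  p_k/q_k = 433/25
k=3  a_k=3  p_k/q_k = 1351/78
fundamental: x₁=1351, y₁=78  (since 1825201 − 300·6084 = 1)
(1351+78√300)^2 = 3650401 + 210756√300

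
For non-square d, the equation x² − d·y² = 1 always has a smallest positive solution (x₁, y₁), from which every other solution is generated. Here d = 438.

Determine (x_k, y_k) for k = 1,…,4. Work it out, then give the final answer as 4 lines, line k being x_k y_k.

√438 = [20; 1,12,1,40, …], period ℓ=4 (even) → k=3
i=0: a=20 ⇒ p=20, q=1
i=1: a=1 ⇒ p=21, q=1
i=2: a=12 ⇒ p=272, q=13
i=3: a=1 ⇒ p=293, q=14
→ (293, 14).  Check: 293²=85849, 438·14²=85848, difference 1.
k=2:  x_2 = 293·293+438·14·14 = 171697,  y_2 = 293·14+14·293 = 8204
k=3:  x_3 = 293·171697+438·14·8204 = 100614149,  y_3 = 293·8204+14·171697 = 4807530
k=4:  x_4 = 293·100614149+438·14·4807530 = 58959719617,  y_4 = 293·4807530+14·100614149 = 2817204376

293 14
171697 8204
100614149 4807530
58959719617 2817204376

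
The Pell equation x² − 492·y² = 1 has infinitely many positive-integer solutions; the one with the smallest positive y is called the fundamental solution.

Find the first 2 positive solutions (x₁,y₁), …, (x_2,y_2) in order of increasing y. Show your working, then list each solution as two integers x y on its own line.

29767 1342
1772148577 79894628

√492 → a₀=22, period (5,1,1,10,1,1,5,44); ℓ=8 even so k=7
a_0=22:  p_0=22·1+0=22,  q_0=22·0+1=1
a_1=5:  p_1=5·22+1=111,  q_1=5·1+0=5
a_2=1:  p_2=1·111+22=133,  q_2=1·5+1=6
…
a_6=1:  p_6=1·2817+2573=5390,  q_6=1·127+116=243
a_7=5:  p_7=5·5390+2817=29767,  q_7=5·243+127=1342
fundamental: x₁=29767, y₁=1342  (since 886074289 − 492·1800964 = 1)
(x_2, y_2) = (29767·29767 + 492·1342·1342, 29767·1342 + 1342·29767) = (1772148577, 79894628)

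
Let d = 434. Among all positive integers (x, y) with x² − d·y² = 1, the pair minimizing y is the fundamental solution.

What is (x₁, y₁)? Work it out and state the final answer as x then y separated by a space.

[20; 1,4,1,40] for √434; ℓ=4 ⇒ convergent index 3
step 0: (20, 1)  from 20·(1,0) + (0,1)
…
step 2: (104, 5)  from 4·(21,1) + (20,1)
step 3: (125, 6)  from 1·(104,5) + (21,1)
(x₁, y₁) = (125, 6);  125² − 434·6² = 1 ✓

125 6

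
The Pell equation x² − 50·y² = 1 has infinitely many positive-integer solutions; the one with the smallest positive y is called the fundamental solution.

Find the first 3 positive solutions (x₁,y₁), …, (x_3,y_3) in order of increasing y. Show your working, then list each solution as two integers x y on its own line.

99 14
19601 2772
3880899 548842

√50 → a₀=7, period (14); ℓ=1 odd so k=1
i=0: a=7 ⇒ p=7, q=1
i=1: a=14 ⇒ p=99, q=14
→ (99, 14).  Check: 99²=9801, 50·14²=9800, difference 1.
n=2: (99,14)∘(99,14) = (99·99+50·14·14, 99·14+14·99) = (19601,2772)
n=3: (19601,2772)∘(99,14) = (99·19601+50·14·2772, 99·2772+14·19601) = (3880899,548842)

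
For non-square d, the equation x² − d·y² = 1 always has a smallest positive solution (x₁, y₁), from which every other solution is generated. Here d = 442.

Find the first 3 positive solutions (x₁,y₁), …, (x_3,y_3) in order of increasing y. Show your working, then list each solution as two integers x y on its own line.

883 42
1559377 74172
2753858899 130987710

√442 → a₀=21, period (42); ℓ=1 odd so k=1
step 0: (21, 1)  from 21·(1,0) + (0,1)
step 1: (883, 42)  from 42·(21,1) + (1,0)
fundamental: x₁=883, y₁=42  (since 779689 − 442·1764 = 1)
(883+42√442)^2 = 1559377 + 74172√442
(883+42√442)^3 = 2753858899 + 130987710√442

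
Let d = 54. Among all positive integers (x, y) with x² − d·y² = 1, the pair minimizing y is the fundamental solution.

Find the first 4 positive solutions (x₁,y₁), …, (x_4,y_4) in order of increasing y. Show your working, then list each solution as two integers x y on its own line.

√54 → a₀=7, period (2,1,6,1,2,14); ℓ=6 even so k=5
step 0: (7, 1)  from 7·(1,0) + (0,1)
…
step 4: (169, 23)  from 1·(147,20) + (22,3)
step 5: (485, 66)  from 2·(169,23) + (147,20)
→ (485, 66).  Check: 485²=235225, 54·66²=235224, difference 1.
(485+66√54)^2 = 470449 + 64020√54
(485+66√54)^3 = 456335045 + 62099334√54
(485+66√54)^4 = 442644523201 + 60236289960√54

485 66
470449 64020
456335045 62099334
442644523201 60236289960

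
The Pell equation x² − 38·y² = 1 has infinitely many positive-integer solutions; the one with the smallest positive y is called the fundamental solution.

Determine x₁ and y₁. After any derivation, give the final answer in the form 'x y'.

37 6

d=38: √d = [6; 6,12] (ℓ=2, even), read p_1/q_1
i=0: a=6 ⇒ p=6, q=1
i=1: a=6 ⇒ p=37, q=6
fundamental: x₁=37, y₁=6  (since 1369 − 38·36 = 1)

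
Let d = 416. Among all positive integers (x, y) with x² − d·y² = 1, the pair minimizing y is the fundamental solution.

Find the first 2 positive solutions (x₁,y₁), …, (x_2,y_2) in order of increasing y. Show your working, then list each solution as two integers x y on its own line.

5201 255
54100801 2652510

√416 → a₀=20, period (2,1,1,9,1,1,2,40); ℓ=8 even so k=7
k=0  a_k=20  p_k/q_k = 20/1
…
k=3  a_k=1  p_k/q_k = 102/5
…
k=5  a_k=1  p_k/q_k = 1081/53
k=6  a_k=1  p_k/q_k = 2060/101
k=7  a_k=2  p_k/q_k = 5201/255
(x₁, y₁) = (5201, 255);  5201² − 416·255² = 1 ✓
(x_2, y_2) = (5201·5201 + 416·255·255, 5201·255 + 255·5201) = (54100801, 2652510)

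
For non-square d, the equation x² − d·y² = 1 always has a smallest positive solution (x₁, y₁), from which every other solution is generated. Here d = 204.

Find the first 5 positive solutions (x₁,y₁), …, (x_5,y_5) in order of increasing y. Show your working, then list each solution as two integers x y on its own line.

[14; 3,1,1,6,1,1,3,28] for √204; ℓ=8 ⇒ convergent index 7
i=0: a=14 ⇒ p=14, q=1
…
i=3: a=1 ⇒ p=100, q=7
i=4: a=6 ⇒ p=657, q=46
i=5: a=1 ⇒ p=757, q=53
i=6: a=1 ⇒ p=1414, q=99
i=7: a=3 ⇒ p=4999, q=350
fundamental: x₁=4999, y₁=350  (since 24990001 − 204·122500 = 1)
(4999+350√204)^2 = 49980001 + 3499300√204
(4999+350√204)^3 = 499700044999 + 34986001050√204
(4999+350√204)^4 = 4996000999920001 + 349790034998600√204
(4999+350√204)^5 = 49950017497500124999 + 3497200734930001750√204

4999 350
49980001 3499300
499700044999 34986001050
4996000999920001 349790034998600
49950017497500124999 3497200734930001750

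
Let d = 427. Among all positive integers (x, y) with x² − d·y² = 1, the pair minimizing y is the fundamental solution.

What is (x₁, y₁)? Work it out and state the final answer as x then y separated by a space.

62 3

√427 → a₀=20, period (1,1,1,40); ℓ=4 even so k=3
step 0: (20, 1)  from 20·(1,0) + (0,1)
…
step 2: (41, 2)  from 1·(21,1) + (20,1)
step 3: (62, 3)  from 1·(41,2) + (21,1)
(x₁, y₁) = (62, 3);  62² − 427·3² = 1 ✓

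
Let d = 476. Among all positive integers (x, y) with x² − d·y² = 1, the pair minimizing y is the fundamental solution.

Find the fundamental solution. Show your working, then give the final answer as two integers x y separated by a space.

√476 → a₀=21, period (1,4,2,10,2,4,1,42); ℓ=8 even so k=7
step 0: (21, 1)  from 21·(1,0) + (0,1)
step 1: (22, 1)  from 1·(21,1) + (1,0)
step 2: (109, 5)  from 4·(22,1) + (21,1)
step 3: (240, 11)  from 2·(109,5) + (22,1)
step 4: (2509, 115)  from 10·(240,11) + (109,5)
step 5: (5258, 241)  from 2·(2509,115) + (240,11)
step 6: (23541, 1079)  from 4·(5258,241) + (2509,115)
step 7: (28799, 1320)  from 1·(23541,1079) + (5258,241)
→ (28799, 1320).  Check: 28799²=829382401, 476·1320²=829382400, difference 1.

28799 1320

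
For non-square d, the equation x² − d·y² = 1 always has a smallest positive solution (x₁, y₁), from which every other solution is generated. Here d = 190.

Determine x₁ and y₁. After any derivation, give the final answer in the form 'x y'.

52021 3774

√190 = [13; 1,3,1,1,1,…,3,1,26, …], period ℓ=14 (even) → k=13
i=0: a=13 ⇒ p=13, q=1
i=1: a=1 ⇒ p=14, q=1
i=2: a=3 ⇒ p=55, q=4
…
i=6: a=2 ⇒ p=510, q=37
i=7: a=2 ⇒ p=1213, q=88
i=8: a=2 ⇒ p=2936, q=213
i=9: a=1 ⇒ p=4149, q=301
i=10: a=1 ⇒ p=7085, q=514
…
i=12: a=3 ⇒ p=40787, q=2959
i=13: a=1 ⇒ p=52021, q=3774
→ (52021, 3774).  Check: 52021²=2706184441, 190·3774²=2706184440, difference 1.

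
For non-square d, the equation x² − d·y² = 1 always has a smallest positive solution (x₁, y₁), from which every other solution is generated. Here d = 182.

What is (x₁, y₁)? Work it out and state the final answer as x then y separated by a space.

[13; 2,26] for √182; ℓ=2 ⇒ convergent index 1
k=0  a_k=13  p_k/q_k = 13/1
k=1  a_k=2  p_k/q_k = 27/2
→ (27, 2).  Check: 27²=729, 182·2²=728, difference 1.

27 2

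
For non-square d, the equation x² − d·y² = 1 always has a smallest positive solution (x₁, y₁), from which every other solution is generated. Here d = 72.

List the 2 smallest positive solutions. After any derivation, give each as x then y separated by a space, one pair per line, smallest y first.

√72 = [8; 2,16, …], period ℓ=2 (even) → k=1
step 0: (8, 1)  from 8·(1,0) + (0,1)
step 1: (17, 2)  from 2·(8,1) + (1,0)
(x₁, y₁) = (17, 2);  17² − 72·2² = 1 ✓
(x_2, y_2) = (17·17 + 72·2·2, 17·2 + 2·17) = (577, 68)

17 2
577 68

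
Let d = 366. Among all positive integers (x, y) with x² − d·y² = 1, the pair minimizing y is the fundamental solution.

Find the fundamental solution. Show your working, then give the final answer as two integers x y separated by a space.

907925 47458

√366 → a₀=19, period (7,1,1,1,2,12,2,1,1,1,7,38); ℓ=12 even so k=11
a_0=19:  p_0=19·1+0=19,  q_0=19·0+1=1
a_1=7:  p_1=7·19+1=134,  q_1=7·1+0=7
…
a_4=1:  p_4=1·287+153=440,  q_4=1·15+8=23
…
a_6=12:  p_6=12·1167+440=14444,  q_6=12·61+23=755
a_7=2:  p_7=2·14444+1167=30055,  q_7=2·755+61=1571
a_8=1:  p_8=1·30055+14444=44499,  q_8=1·1571+755=2326
…
a_10=1:  p_10=1·74554+44499=119053,  q_10=1·3897+2326=6223
a_11=7:  p_11=7·119053+74554=907925,  q_11=7·6223+3897=47458
(x₁, y₁) = (907925, 47458);  907925² − 366·47458² = 1 ✓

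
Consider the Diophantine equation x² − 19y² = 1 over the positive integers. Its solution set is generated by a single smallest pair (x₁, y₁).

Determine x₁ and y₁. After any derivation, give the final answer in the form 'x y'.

[4; 2,1,3,1,2,8] for √19; ℓ=6 ⇒ convergent index 5
i=0: a=4 ⇒ p=4, q=1
…
i=2: a=1 ⇒ p=13, q=3
i=3: a=3 ⇒ p=48, q=11
i=4: a=1 ⇒ p=61, q=14
i=5: a=2 ⇒ p=170, q=39
fundamental: x₁=170, y₁=39  (since 28900 − 19·1521 = 1)

170 39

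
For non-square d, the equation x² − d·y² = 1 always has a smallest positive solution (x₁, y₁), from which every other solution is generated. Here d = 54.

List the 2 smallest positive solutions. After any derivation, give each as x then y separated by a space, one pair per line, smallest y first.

√54 = [7; 2,1,6,1,2,14, …], period ℓ=6 (even) → k=5
step 0: (7, 1)  from 7·(1,0) + (0,1)
…
step 2: (22, 3)  from 1·(15,2) + (7,1)
step 3: (147, 20)  from 6·(22,3) + (15,2)
step 4: (169, 23)  from 1·(147,20) + (22,3)
step 5: (485, 66)  from 2·(169,23) + (147,20)
fundamental: x₁=485, y₁=66  (since 235225 − 54·4356 = 1)
n=2: (485,66)∘(485,66) = (485·485+54·66·66, 485·66+66·485) = (470449,64020)

485 66
470449 64020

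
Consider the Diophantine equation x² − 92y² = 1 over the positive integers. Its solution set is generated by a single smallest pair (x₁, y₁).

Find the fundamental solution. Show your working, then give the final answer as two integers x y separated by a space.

1151 120

√92 → a₀=9, period (1,1,2,4,2,1,1,18); ℓ=8 even so k=7
k=0  a_k=9  p_k/q_k = 9/1
k=1  a_k=1  p_k/q_k = 10/1
…
k=4  a_k=4  p_k/q_k = 211/22
k=5  a_k=2  p_k/q_k = 470/49
k=6  a_k=1  p_k/q_k = 681/71
k=7  a_k=1  p_k/q_k = 1151/120
→ (1151, 120).  Check: 1151²=1324801, 92·120²=1324800, difference 1.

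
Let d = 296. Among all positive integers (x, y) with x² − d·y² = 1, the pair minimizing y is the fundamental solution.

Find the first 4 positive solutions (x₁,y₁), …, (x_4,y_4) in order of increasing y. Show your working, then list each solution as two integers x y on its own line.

3699 215
27365201 1590570
202447753299 11767036645
1497708451540801 87052535509140

√296 = [17; 4,1,7,1,4,34, …], period ℓ=6 (even) → k=5
a_0=17:  p_0=17·1+0=17,  q_0=17·0+1=1
…
a_3=7:  p_3=7·86+69=671,  q_3=7·5+4=39
a_4=1:  p_4=1·671+86=757,  q_4=1·39+5=44
a_5=4:  p_5=4·757+671=3699,  q_5=4·44+39=215
fundamental: x₁=3699, y₁=215  (since 13682601 − 296·46225 = 1)
n=2: (3699,215)∘(3699,215) = (3699·3699+296·215·215, 3699·215+215·3699) = (27365201,1590570)
n=3: (27365201,1590570)∘(3699,215) = (3699·27365201+296·215·1590570, 3699·1590570+215·27365201) = (202447753299,11767036645)
n=4: (202447753299,11767036645)∘(3699,215) = (3699·202447753299+296·215·11767036645, 3699·11767036645+215·202447753299) = (1497708451540801,87052535509140)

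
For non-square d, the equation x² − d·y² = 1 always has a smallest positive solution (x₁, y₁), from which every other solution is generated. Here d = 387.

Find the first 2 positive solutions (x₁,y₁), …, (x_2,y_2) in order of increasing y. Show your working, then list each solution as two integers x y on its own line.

3482 177
24248647 1232628

d=387: √d = [19; 1,2,19,2,1,38] (ℓ=6, even), read p_5/q_5
k=0  a_k=19  p_k/q_k = 19/1
…
k=4  a_k=2  p_k/q_k = 2341/119
k=5  a_k=1  p_k/q_k = 3482/177
→ (3482, 177).  Check: 3482²=12124324, 387·177²=12124323, difference 1.
n=2: (3482,177)∘(3482,177) = (3482·3482+387·177·177, 3482·177+177·3482) = (24248647,1232628)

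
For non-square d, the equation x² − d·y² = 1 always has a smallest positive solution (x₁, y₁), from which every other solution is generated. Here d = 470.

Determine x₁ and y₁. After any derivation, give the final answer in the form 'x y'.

√470 → a₀=21, period (1,2,8,2,1,42); ℓ=6 even so k=5
a_0=21:  p_0=21·1+0=21,  q_0=21·0+1=1
a_1=1:  p_1=1·21+1=22,  q_1=1·1+0=1
…
a_4=2:  p_4=2·542+65=1149,  q_4=2·25+3=53
a_5=1:  p_5=1·1149+542=1691,  q_5=1·53+25=78
(x₁, y₁) = (1691, 78);  1691² − 470·78² = 1 ✓

1691 78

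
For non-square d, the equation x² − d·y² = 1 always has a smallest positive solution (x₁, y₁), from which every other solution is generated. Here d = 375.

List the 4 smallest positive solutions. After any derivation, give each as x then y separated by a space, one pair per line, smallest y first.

[19; 2,1,2,1,5,1,2,1,2,38] for √375; ℓ=10 ⇒ convergent index 9
k=0  a_k=19  p_k/q_k = 19/1
k=1  a_k=2  p_k/q_k = 39/2
k=2  a_k=1  p_k/q_k = 58/3
…
k=4  a_k=1  p_k/q_k = 213/11
k=5  a_k=5  p_k/q_k = 1220/63
…
k=8  a_k=1  p_k/q_k = 5519/285
k=9  a_k=2  p_k/q_k = 15124/781
(x₁, y₁) = (15124, 781);  15124² − 375·781² = 1 ✓
(x_2, y_2) = (15124·15124 + 375·781·781, 15124·781 + 781·15124) = (457470751, 23623688)
(x_3, y_3) = (15124·457470751 + 375·781·23623688, 15124·23623688 + 781·457470751) = (13837575261124, 714569313843)
(x_4, y_4) = (15124·13837575261124 + 375·781·714569313843, 15124·714569313843 + 781·13837575261124) = (418558976041008001, 21614292581499376)

15124 781
457470751 23623688
13837575261124 714569313843
418558976041008001 21614292581499376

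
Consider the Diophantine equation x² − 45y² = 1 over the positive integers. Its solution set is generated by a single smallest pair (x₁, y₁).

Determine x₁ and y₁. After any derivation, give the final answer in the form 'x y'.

161 24

d=45: √d = [6; 1,2,2,2,1,12] (ℓ=6, even), read p_5/q_5
k=0  a_k=6  p_k/q_k = 6/1
k=1  a_k=1  p_k/q_k = 7/1
k=2  a_k=2  p_k/q_k = 20/3
…
k=4  a_k=2  p_k/q_k = 114/17
k=5  a_k=1  p_k/q_k = 161/24
→ (161, 24).  Check: 161²=25921, 45·24²=25920, difference 1.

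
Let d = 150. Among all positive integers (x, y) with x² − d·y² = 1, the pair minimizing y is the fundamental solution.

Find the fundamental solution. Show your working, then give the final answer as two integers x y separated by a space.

√150 = [12; 4,24, …], period ℓ=2 (even) → k=1
k=0  a_k=12  p_k/q_k = 12/1
k=1  a_k=4  p_k/q_k = 49/4
fundamental: x₁=49, y₁=4  (since 2401 − 150·16 = 1)

49 4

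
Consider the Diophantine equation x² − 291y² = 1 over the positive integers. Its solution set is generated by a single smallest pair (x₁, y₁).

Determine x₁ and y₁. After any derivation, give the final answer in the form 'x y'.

√291 = [17; 17,34, …], period ℓ=2 (even) → k=1
a_0=17:  p_0=17·1+0=17,  q_0=17·0+1=1
a_1=17:  p_1=17·17+1=290,  q_1=17·1+0=17
(x₁, y₁) = (290, 17);  290² − 291·17² = 1 ✓

290 17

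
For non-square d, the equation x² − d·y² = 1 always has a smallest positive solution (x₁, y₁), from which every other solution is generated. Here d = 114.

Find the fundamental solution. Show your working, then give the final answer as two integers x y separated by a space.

1025 96

d=114: √d = [10; 1,2,10,2,1,20] (ℓ=6, even), read p_5/q_5
i=0: a=10 ⇒ p=10, q=1
i=1: a=1 ⇒ p=11, q=1
i=2: a=2 ⇒ p=32, q=3
i=3: a=10 ⇒ p=331, q=31
i=4: a=2 ⇒ p=694, q=65
i=5: a=1 ⇒ p=1025, q=96
→ (1025, 96).  Check: 1025²=1050625, 114·96²=1050624, difference 1.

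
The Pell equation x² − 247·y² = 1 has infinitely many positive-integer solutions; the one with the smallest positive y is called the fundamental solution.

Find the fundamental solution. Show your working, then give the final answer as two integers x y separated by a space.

85292 5427

√247 → a₀=15, period (1,2,1,1,9,1,9,1,1,2,1,30); ℓ=12 even so k=11
step 0: (15, 1)  from 15·(1,0) + (0,1)
…
step 4: (110, 7)  from 1·(63,4) + (47,3)
step 5: (1053, 67)  from 9·(110,7) + (63,4)
…
step 9: (24203, 1540)  from 1·(12683,807) + (11520,733)
step 10: (61089, 3887)  from 2·(24203,1540) + (12683,807)
step 11: (85292, 5427)  from 1·(61089,3887) + (24203,1540)
(x₁, y₁) = (85292, 5427);  85292² − 247·5427² = 1 ✓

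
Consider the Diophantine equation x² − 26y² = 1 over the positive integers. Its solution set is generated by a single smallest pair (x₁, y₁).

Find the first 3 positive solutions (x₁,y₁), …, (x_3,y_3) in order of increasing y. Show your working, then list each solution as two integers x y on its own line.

51 10
5201 1020
530451 104030

√26 → a₀=5, period (10); ℓ=1 odd so k=1
k=0  a_k=5  p_k/q_k = 5/1
k=1  a_k=10  p_k/q_k = 51/10
→ (51, 10).  Check: 51²=2601, 26·10²=2600, difference 1.
(51+10√26)^2 = 5201 + 1020√26
(51+10√26)^3 = 530451 + 104030√26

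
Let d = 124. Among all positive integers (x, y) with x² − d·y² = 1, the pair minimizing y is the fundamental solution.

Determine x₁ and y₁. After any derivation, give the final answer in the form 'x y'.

√124 → a₀=11, period (7,2,1,1,1,…,2,7,22); ℓ=16 even so k=15
a_0=11:  p_0=11·1+0=11,  q_0=11·0+1=1
…
a_2=2:  p_2=2·78+11=167,  q_2=2·7+1=15
a_3=1:  p_3=1·167+78=245,  q_3=1·15+7=22
a_4=1:  p_4=1·245+167=412,  q_4=1·22+15=37
…
a_9=1:  p_9=1·14543+3040=17583,  q_9=1·1306+273=1579
a_10=3:  p_10=3·17583+14543=67292,  q_10=3·1579+1306=6043
…
a_12=1:  p_12=1·84875+67292=152167,  q_12=1·7622+6043=13665
a_13=1:  p_13=1·152167+84875=237042,  q_13=1·13665+7622=21287
a_14=2:  p_14=2·237042+152167=626251,  q_14=2·21287+13665=56239
a_15=7:  p_15=7·626251+237042=4620799,  q_15=7·56239+21287=414960
(x₁, y₁) = (4620799, 414960);  4620799² − 124·414960² = 1 ✓

4620799 414960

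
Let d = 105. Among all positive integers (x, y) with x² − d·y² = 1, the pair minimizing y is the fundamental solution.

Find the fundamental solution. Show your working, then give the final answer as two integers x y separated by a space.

d=105: √d = [10; 4,20] (ℓ=2, even), read p_1/q_1
k=0  a_k=10  p_k/q_k = 10/1
k=1  a_k=4  p_k/q_k = 41/4
fundamental: x₁=41, y₁=4  (since 1681 − 105·16 = 1)

41 4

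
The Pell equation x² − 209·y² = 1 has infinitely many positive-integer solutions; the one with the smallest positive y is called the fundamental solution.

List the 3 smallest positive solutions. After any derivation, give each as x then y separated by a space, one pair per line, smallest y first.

46551 3220
4333991201 299788440
403503248748951 27910903337660

√209 = [14; 2,5,3,2,3,5,2,28, …], period ℓ=8 (even) → k=7
k=0  a_k=14  p_k/q_k = 14/1
…
k=3  a_k=3  p_k/q_k = 506/35
k=4  a_k=2  p_k/q_k = 1171/81
…
k=6  a_k=5  p_k/q_k = 21266/1471
k=7  a_k=2  p_k/q_k = 46551/3220
fundamental: x₁=46551, y₁=3220  (since 2166995601 − 209·10368400 = 1)
(x_2, y_2) = (46551·46551 + 209·3220·3220, 46551·3220 + 3220·46551) = (4333991201, 299788440)
(x_3, y_3) = (46551·4333991201 + 209·3220·299788440, 46551·299788440 + 3220·4333991201) = (403503248748951, 27910903337660)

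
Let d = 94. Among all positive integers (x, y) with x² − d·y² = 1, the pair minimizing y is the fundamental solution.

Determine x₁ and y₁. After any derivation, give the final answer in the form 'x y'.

[9; 1,2,3,1,1,…,2,1,18] for √94; ℓ=16 ⇒ convergent index 15
a_0=9:  p_0=9·1+0=9,  q_0=9·0+1=1
…
a_5=1:  p_5=1·126+97=223,  q_5=1·13+10=23
…
a_8=8:  p_8=8·1464+1241=12953,  q_8=8·151+128=1336
…
a_12=1:  p_12=1·99455+85038=184493,  q_12=1·10258+8771=19029
…
a_14=2:  p_14=2·652934+184493=1490361,  q_14=2·67345+19029=153719
a_15=1:  p_15=1·1490361+652934=2143295,  q_15=1·153719+67345=221064
(x₁, y₁) = (2143295, 221064);  2143295² − 94·221064² = 1 ✓

2143295 221064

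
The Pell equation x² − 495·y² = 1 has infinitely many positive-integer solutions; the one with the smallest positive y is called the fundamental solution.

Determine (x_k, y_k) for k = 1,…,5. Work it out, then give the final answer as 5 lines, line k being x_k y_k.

[22; 4,44] for √495; ℓ=2 ⇒ convergent index 1
a_0=22:  p_0=22·1+0=22,  q_0=22·0+1=1
a_1=4:  p_1=4·22+1=89,  q_1=4·1+0=4
fundamental: x₁=89, y₁=4  (since 7921 − 495·16 = 1)
k=2:  x_2 = 89·89+495·4·4 = 15841,  y_2 = 89·4+4·89 = 712
k=3:  x_3 = 89·15841+495·4·712 = 2819609,  y_3 = 89·712+4·15841 = 126732
k=4:  x_4 = 89·2819609+495·4·126732 = 501874561,  y_4 = 89·126732+4·2819609 = 22557584
k=5:  x_5 = 89·501874561+495·4·22557584 = 89330852249,  y_5 = 89·22557584+4·501874561 = 4015123220

89 4
15841 712
2819609 126732
501874561 22557584
89330852249 4015123220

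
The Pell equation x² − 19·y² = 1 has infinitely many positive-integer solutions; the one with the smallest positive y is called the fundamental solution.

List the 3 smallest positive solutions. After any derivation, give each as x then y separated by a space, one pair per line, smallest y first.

170 39
57799 13260
19651490 4508361

√19 → a₀=4, period (2,1,3,1,2,8); ℓ=6 even so k=5
k=0  a_k=4  p_k/q_k = 4/1
k=1  a_k=2  p_k/q_k = 9/2
…
k=3  a_k=3  p_k/q_k = 48/11
k=4  a_k=1  p_k/q_k = 61/14
k=5  a_k=2  p_k/q_k = 170/39
fundamental: x₁=170, y₁=39  (since 28900 − 19·1521 = 1)
k=2:  x_2 = 170·170+19·39·39 = 57799,  y_2 = 170·39+39·170 = 13260
k=3:  x_3 = 170·57799+19·39·13260 = 19651490,  y_3 = 170·13260+39·57799 = 4508361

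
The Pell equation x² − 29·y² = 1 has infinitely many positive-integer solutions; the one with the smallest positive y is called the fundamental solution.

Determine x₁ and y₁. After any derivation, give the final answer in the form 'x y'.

9801 1820

√29 = [5; 2,1,1,2,10, …], period ℓ=5 (odd) → k=9
step 0: (5, 1)  from 5·(1,0) + (0,1)
…
step 2: (16, 3)  from 1·(11,2) + (5,1)
step 3: (27, 5)  from 1·(16,3) + (11,2)
…
step 8: (3775, 701)  from 1·(2251,418) + (1524,283)
step 9: (9801, 1820)  from 2·(3775,701) + (2251,418)
(x₁, y₁) = (9801, 1820);  9801² − 29·1820² = 1 ✓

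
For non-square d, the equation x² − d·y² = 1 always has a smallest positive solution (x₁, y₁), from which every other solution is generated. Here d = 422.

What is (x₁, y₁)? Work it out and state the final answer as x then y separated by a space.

7022501 341850

√422 → a₀=20, period (1,1,5,2,1,…,1,1,40); ℓ=14 even so k=13
a_0=20:  p_0=20·1+0=20,  q_0=20·0+1=1
…
a_2=1:  p_2=1·21+20=41,  q_2=1·1+1=2
…
a_8=3:  p_8=3·53719+2650=163807,  q_8=3·2615+129=7974
a_9=1:  p_9=1·163807+53719=217526,  q_9=1·7974+2615=10589
a_10=2:  p_10=2·217526+163807=598859,  q_10=2·10589+7974=29152
a_11=5:  p_11=5·598859+217526=3211821,  q_11=5·29152+10589=156349
a_12=1:  p_12=1·3211821+598859=3810680,  q_12=1·156349+29152=185501
a_13=1:  p_13=1·3810680+3211821=7022501,  q_13=1·185501+156349=341850
→ (7022501, 341850).  Check: 7022501²=49315520295001, 422·341850²=49315520295000, difference 1.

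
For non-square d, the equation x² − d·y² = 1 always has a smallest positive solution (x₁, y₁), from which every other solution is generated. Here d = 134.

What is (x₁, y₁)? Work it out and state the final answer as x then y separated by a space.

d=134: √d = [11; 1,1,2,1,3,…,1,1,22] (ℓ=14, even), read p_13/q_13
k=0  a_k=11  p_k/q_k = 11/1
…
k=4  a_k=1  p_k/q_k = 81/7
k=5  a_k=3  p_k/q_k = 301/26
…
k=7  a_k=10  p_k/q_k = 4121/356
…
k=10  a_k=1  p_k/q_k = 22133/1912
…
k=12  a_k=1  p_k/q_k = 84029/7259
k=13  a_k=1  p_k/q_k = 145925/12606
(x₁, y₁) = (145925, 12606);  145925² − 134·12606² = 1 ✓

145925 12606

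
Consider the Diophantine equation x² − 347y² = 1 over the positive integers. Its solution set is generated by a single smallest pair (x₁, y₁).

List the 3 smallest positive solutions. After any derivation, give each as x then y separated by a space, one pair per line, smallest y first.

641602 34443
823306252807 44197395372
1056469876826312026 56714274530897445

√347 = [18; 1,1,1,2,4,…,1,1,36, …], period ℓ=14 (even) → k=13
k=0  a_k=18  p_k/q_k = 18/1
k=1  a_k=1  p_k/q_k = 19/1
k=2  a_k=1  p_k/q_k = 37/2
k=3  a_k=1  p_k/q_k = 56/3
k=4  a_k=2  p_k/q_k = 149/8
k=5  a_k=4  p_k/q_k = 652/35
k=6  a_k=1  p_k/q_k = 801/43
k=7  a_k=17  p_k/q_k = 14269/766
k=8  a_k=1  p_k/q_k = 15070/809
k=9  a_k=4  p_k/q_k = 74549/4002
k=10  a_k=2  p_k/q_k = 164168/8813
k=11  a_k=1  p_k/q_k = 238717/12815
k=12  a_k=1  p_k/q_k = 402885/21628
k=13  a_k=1  p_k/q_k = 641602/34443
(x₁, y₁) = (641602, 34443);  641602² − 347·34443² = 1 ✓
(641602+34443√347)^2 = 823306252807 + 44197395372√347
(641602+34443√347)^3 = 1056469876826312026 + 56714274530897445√347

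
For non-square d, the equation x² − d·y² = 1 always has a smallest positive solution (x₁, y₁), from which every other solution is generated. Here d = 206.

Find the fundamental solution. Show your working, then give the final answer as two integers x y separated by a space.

[14; 2,1,5,14,5,1,2,28] for √206; ℓ=8 ⇒ convergent index 7
i=0: a=14 ⇒ p=14, q=1
i=1: a=2 ⇒ p=29, q=2
…
i=6: a=1 ⇒ p=20998, q=1463
i=7: a=2 ⇒ p=59535, q=4148
(x₁, y₁) = (59535, 4148);  59535² − 206·4148² = 1 ✓

59535 4148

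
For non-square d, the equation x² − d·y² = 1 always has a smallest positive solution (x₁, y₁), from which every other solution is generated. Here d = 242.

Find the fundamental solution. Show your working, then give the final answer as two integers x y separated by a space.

[15; 1,1,3,1,14,1,3,1,1,30] for √242; ℓ=10 ⇒ convergent index 9
i=0: a=15 ⇒ p=15, q=1
i=1: a=1 ⇒ p=16, q=1
i=2: a=1 ⇒ p=31, q=2
i=3: a=3 ⇒ p=109, q=7
i=4: a=1 ⇒ p=140, q=9
i=5: a=14 ⇒ p=2069, q=133
i=6: a=1 ⇒ p=2209, q=142
i=7: a=3 ⇒ p=8696, q=559
i=8: a=1 ⇒ p=10905, q=701
i=9: a=1 ⇒ p=19601, q=1260
→ (19601, 1260).  Check: 19601²=384199201, 242·1260²=384199200, difference 1.

19601 1260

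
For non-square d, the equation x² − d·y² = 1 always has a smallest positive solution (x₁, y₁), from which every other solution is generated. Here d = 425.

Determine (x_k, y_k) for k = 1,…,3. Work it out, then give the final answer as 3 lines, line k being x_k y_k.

√425 = [20; 1,1,1,1,1,1,40, …], period ℓ=7 (odd) → k=13
a_0=20:  p_0=20·1+0=20,  q_0=20·0+1=1
…
a_2=1:  p_2=1·21+20=41,  q_2=1·1+1=2
…
a_5=1:  p_5=1·103+62=165,  q_5=1·5+3=8
a_6=1:  p_6=1·165+103=268,  q_6=1·8+5=13
…
a_10=1:  p_10=1·22038+11153=33191,  q_10=1·1069+541=1610
…
a_12=1:  p_12=1·55229+33191=88420,  q_12=1·2679+1610=4289
a_13=1:  p_13=1·88420+55229=143649,  q_13=1·4289+2679=6968
→ (143649, 6968).  Check: 143649²=20635035201, 425·6968²=20635035200, difference 1.
n=2: (143649,6968)∘(143649,6968) = (143649·143649+425·6968·6968, 143649·6968+6968·143649) = (41270070401,2001892464)
n=3: (41270070401,2001892464)∘(143649,6968) = (143649·41270070401+425·6968·2001892464, 143649·2001892464+6968·41270070401) = (11856808685922849,575139701115304)

143649 6968
41270070401 2001892464
11856808685922849 575139701115304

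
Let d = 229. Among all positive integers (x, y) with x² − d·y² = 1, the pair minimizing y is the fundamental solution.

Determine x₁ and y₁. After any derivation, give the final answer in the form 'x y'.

5848201 386460

d=229: √d = [15; 7,1,1,7,30] (ℓ=5, odd), read p_9/q_9
i=0: a=15 ⇒ p=15, q=1
…
i=2: a=1 ⇒ p=121, q=8
i=3: a=1 ⇒ p=227, q=15
i=4: a=7 ⇒ p=1710, q=113
…
i=6: a=7 ⇒ p=362399, q=23948
…
i=8: a=1 ⇒ p=776325, q=51301
i=9: a=7 ⇒ p=5848201, q=386460
→ (5848201, 386460).  Check: 5848201²=34201454936401, 229·386460²=34201454936400, difference 1.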